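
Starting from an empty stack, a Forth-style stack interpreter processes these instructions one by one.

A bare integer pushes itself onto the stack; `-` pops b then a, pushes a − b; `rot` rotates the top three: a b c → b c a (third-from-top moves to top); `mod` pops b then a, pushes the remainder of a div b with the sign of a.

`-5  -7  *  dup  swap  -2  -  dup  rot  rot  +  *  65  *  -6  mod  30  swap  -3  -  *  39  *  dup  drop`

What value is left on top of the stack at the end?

3510

-5   → -5
-7   → -5 -7
*    → 35
dup  → 35 35
swap → 35 35
-2   → 35 35 -2
-    → 35 37
dup  → 35 37 37
rot  → 37 37 35
rot  → 37 35 37
+    → 37 72
*    → 2664
65   → 2664 65
*    → 173160
-6   → 173160 -6
mod  → 0
30   → 0 30
swap → 30 0
-3   → 30 0 -3
-    → 30 3
*    → 90
39   → 90 39
*    → 3510
dup  → 3510 3510
drop → 3510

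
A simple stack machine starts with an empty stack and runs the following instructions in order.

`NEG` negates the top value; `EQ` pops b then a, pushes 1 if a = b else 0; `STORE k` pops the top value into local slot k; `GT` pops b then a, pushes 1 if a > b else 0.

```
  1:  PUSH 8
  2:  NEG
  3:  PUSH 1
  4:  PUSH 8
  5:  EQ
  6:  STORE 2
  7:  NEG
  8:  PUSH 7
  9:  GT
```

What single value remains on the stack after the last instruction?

PUSH 8  -> [8]
NEG     -> [-8]
PUSH 1  -> [-8, 1]
PUSH 8  -> [-8, 1, 8]
EQ      -> [-8, 0]
STORE 2 -> [-8]
NEG     -> [8]
PUSH 7  -> [8, 7]
GT      -> [1]

1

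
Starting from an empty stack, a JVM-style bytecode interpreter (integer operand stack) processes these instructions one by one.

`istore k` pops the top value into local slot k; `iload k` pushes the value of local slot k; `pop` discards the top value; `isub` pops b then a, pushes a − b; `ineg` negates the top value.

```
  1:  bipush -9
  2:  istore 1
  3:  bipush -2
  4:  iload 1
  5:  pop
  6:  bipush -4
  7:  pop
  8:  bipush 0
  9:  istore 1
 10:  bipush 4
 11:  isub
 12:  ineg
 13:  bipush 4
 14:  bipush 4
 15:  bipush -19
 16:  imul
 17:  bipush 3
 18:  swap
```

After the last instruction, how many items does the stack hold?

4

bipush -9   [-9]
istore 1    []
bipush -2   [-2]
iload 1     [-2, -9]
pop         [-2]
bipush -4   [-2, -4]
pop         [-2]
bipush 0    [-2, 0]
istore 1    [-2]
bipush 4    [-2, 4]
isub        [-6]
ineg        [6]
bipush 4    [6, 4]
bipush 4    [6, 4, 4]
bipush -19  [6, 4, 4, -19]
imul        [6, 4, -76]
bipush 3    [6, 4, -76, 3]
swap        [6, 4, 3, -76]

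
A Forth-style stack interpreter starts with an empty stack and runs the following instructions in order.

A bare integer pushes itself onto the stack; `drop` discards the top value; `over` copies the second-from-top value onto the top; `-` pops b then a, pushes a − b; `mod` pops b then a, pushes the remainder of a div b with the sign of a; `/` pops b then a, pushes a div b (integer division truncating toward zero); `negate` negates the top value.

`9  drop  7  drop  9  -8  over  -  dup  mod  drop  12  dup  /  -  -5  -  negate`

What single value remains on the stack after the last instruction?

9      → [9]
drop   → []
7      → [7]
drop   → []
9      → [9]
-8     → [9, -8]
over   → [9, -8, 9]
-      → [9, -17]
dup    → [9, -17, -17]
mod    → [9, 0]
drop   → [9]
12     → [9, 12]
dup    → [9, 12, 12]
/      → [9, 1]
-      → [8]
-5     → [8, -5]
-      → [13]
negate → [-13]

-13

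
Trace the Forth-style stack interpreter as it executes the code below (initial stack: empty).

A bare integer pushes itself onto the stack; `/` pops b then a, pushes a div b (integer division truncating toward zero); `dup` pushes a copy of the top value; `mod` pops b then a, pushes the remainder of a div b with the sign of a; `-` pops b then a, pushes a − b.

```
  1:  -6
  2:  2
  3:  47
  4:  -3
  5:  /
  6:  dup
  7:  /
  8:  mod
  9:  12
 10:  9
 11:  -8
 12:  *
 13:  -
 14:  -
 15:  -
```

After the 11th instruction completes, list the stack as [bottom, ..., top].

[-6, 0, 12, 9, -8]

-6  -> [-6]
2   -> [-6, 2]
47  -> [-6, 2, 47]
-3  -> [-6, 2, 47, -3]
/   -> [-6, 2, -15]
dup -> [-6, 2, -15, -15]
/   -> [-6, 2, 1]
mod -> [-6, 0]
12  -> [-6, 0, 12]
9   -> [-6, 0, 12, 9]
-8  -> [-6, 0, 12, 9, -8]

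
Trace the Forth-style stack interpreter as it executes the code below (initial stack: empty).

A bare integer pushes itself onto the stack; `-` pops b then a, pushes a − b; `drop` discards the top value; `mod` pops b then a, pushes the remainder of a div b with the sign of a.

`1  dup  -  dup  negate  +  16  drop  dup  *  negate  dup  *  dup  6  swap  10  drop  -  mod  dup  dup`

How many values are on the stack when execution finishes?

3

1      -> 1
dup    -> 1 1
-      -> 0
dup    -> 0 0
negate -> 0 0
+      -> 0
16     -> 0 16
drop   -> 0
dup    -> 0 0
*      -> 0
negate -> 0
dup    -> 0 0
*      -> 0
dup    -> 0 0
6      -> 0 0 6
swap   -> 0 6 0
10     -> 0 6 0 10
drop   -> 0 6 0
-      -> 0 6
mod    -> 0
dup    -> 0 0
dup    -> 0 0 0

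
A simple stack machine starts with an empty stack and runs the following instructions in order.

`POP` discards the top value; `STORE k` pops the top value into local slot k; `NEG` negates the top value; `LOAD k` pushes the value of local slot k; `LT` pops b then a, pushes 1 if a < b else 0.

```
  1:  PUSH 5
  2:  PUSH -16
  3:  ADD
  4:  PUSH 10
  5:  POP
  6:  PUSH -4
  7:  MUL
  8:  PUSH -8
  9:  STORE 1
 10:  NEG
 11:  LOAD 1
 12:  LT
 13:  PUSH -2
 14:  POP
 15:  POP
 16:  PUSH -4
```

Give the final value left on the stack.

PUSH 5   -> [5]
PUSH -16 -> [5, -16]
ADD      -> [-11]
PUSH 10  -> [-11, 10]
POP      -> [-11]
PUSH -4  -> [-11, -4]
MUL      -> [44]
PUSH -8  -> [44, -8]
STORE 1  -> [44]
NEG      -> [-44]
LOAD 1   -> [-44, -8]
LT       -> [1]
PUSH -2  -> [1, -2]
POP      -> [1]
POP      -> []
PUSH -4  -> [-4]

-4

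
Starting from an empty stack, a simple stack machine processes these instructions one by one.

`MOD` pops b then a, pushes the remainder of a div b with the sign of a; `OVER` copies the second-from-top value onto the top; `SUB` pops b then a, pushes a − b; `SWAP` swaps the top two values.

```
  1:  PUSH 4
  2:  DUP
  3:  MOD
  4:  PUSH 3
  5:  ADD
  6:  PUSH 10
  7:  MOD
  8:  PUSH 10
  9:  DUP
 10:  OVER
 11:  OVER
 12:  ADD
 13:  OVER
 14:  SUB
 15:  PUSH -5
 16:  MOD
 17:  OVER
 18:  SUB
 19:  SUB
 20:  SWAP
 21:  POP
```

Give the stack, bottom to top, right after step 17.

PUSH 4  -> [4]
DUP     -> [4, 4]
MOD     -> [0]
PUSH 3  -> [0, 3]
ADD     -> [3]
PUSH 10 -> [3, 10]
MOD     -> [3]
PUSH 10 -> [3, 10]
DUP     -> [3, 10, 10]
OVER    -> [3, 10, 10, 10]
OVER    -> [3, 10, 10, 10, 10]
ADD     -> [3, 10, 10, 20]
OVER    -> [3, 10, 10, 20, 10]
SUB     -> [3, 10, 10, 10]
PUSH -5 -> [3, 10, 10, 10, -5]
MOD     -> [3, 10, 10, 0]
OVER    -> [3, 10, 10, 0, 10]

[3, 10, 10, 0, 10]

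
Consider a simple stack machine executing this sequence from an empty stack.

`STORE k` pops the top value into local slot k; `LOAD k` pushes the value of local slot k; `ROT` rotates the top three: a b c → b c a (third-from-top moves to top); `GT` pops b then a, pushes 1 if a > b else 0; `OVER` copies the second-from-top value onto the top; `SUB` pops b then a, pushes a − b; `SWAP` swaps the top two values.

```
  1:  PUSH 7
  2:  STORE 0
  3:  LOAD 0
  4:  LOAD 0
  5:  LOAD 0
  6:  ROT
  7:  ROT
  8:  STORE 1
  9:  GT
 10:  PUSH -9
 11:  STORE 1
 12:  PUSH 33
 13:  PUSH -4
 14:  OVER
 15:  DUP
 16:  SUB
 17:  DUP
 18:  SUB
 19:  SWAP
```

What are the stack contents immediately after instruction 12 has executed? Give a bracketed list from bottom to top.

[0, 33]

PUSH 7  : [7]
STORE 0 : []
LOAD 0  : [7]
LOAD 0  : [7, 7]
LOAD 0  : [7, 7, 7]
ROT     : [7, 7, 7]
ROT     : [7, 7, 7]
STORE 1 : [7, 7]
GT      : [0]
PUSH -9 : [0, -9]
STORE 1 : [0]
PUSH 33 : [0, 33]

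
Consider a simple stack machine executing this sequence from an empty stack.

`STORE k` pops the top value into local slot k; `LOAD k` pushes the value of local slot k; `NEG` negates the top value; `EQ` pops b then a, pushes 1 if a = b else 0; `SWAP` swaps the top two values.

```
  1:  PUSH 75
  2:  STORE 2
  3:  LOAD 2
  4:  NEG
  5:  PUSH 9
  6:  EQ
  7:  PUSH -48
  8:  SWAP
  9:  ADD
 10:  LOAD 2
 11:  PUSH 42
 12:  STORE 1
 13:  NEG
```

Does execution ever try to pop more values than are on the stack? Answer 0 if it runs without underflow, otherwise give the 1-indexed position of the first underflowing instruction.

PUSH 75   [75]
STORE 2   []
LOAD 2    [75]
NEG       [-75]
PUSH 9    [-75, 9]
EQ        [0]
PUSH -48  [0, -48]
SWAP      [-48, 0]
ADD       [-48]
LOAD 2    [-48, 75]
PUSH 42   [-48, 75, 42]
STORE 1   [-48, 75]
NEG       [-48, -75]

0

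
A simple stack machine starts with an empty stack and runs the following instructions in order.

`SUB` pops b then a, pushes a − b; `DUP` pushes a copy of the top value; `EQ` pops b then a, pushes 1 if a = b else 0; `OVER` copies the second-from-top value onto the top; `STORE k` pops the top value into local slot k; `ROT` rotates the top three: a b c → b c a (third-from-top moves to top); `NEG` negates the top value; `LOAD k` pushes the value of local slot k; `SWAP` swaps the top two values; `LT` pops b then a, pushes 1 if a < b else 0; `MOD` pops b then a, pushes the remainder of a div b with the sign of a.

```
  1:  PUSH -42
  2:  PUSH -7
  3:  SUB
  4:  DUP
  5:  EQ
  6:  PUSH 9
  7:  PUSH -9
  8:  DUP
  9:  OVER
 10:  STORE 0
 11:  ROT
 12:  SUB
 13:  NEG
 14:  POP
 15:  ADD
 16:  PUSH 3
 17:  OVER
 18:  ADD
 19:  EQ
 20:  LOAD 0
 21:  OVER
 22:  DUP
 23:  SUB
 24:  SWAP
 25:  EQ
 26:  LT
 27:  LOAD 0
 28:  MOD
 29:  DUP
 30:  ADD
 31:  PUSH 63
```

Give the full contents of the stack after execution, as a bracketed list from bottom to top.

[0, 63]

PUSH -42 → -42
PUSH -7  → -42 -7
SUB      → -35
DUP      → -35 -35
EQ       → 1
PUSH 9   → 1 9
PUSH -9  → 1 9 -9
DUP      → 1 9 -9 -9
OVER     → 1 9 -9 -9 -9
STORE 0  → 1 9 -9 -9
ROT      → 1 -9 -9 9
SUB      → 1 -9 -18
NEG      → 1 -9 18
POP      → 1 -9
ADD      → -8
PUSH 3   → -8 3
OVER     → -8 3 -8
ADD      → -8 -5
EQ       → 0
LOAD 0   → 0 -9
OVER     → 0 -9 0
DUP      → 0 -9 0 0
SUB      → 0 -9 0
SWAP     → 0 0 -9
EQ       → 0 0
LT       → 0
LOAD 0   → 0 -9
MOD      → 0
DUP      → 0 0
ADD      → 0
PUSH 63  → 0 63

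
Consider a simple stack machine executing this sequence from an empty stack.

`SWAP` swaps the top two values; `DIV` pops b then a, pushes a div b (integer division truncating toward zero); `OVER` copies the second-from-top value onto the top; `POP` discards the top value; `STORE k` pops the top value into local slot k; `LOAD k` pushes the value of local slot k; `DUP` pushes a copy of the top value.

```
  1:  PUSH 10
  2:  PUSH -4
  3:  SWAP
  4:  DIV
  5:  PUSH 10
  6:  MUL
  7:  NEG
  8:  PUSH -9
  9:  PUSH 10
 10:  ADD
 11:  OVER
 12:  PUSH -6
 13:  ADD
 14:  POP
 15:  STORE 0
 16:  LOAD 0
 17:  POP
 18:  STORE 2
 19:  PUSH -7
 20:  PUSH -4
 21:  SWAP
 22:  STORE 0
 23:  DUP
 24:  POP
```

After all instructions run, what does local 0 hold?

PUSH 10  [10]
PUSH -4  [10, -4]
SWAP     [-4, 10]
DIV      [0]
PUSH 10  [0, 10]
MUL      [0]
NEG      [0]
PUSH -9  [0, -9]
PUSH 10  [0, -9, 10]
ADD      [0, 1]
OVER     [0, 1, 0]
PUSH -6  [0, 1, 0, -6]
ADD      [0, 1, -6]
POP      [0, 1]
STORE 0  [0]
LOAD 0   [0, 1]
POP      [0]
STORE 2  []
PUSH -7  [-7]
PUSH -4  [-7, -4]
SWAP     [-4, -7]
STORE 0  [-4]
DUP      [-4, -4]
POP      [-4]

-7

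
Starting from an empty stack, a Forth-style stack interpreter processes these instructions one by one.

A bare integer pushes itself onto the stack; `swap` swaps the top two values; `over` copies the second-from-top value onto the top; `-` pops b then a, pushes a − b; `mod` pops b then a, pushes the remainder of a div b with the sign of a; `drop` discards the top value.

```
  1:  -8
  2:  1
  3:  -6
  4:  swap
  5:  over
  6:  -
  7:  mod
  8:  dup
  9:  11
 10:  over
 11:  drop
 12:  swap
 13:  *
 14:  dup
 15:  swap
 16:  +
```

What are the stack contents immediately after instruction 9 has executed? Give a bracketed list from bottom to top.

-8   : -8
1    : -8 1
-6   : -8 1 -6
swap : -8 -6 1
over : -8 -6 1 -6
-    : -8 -6 7
mod  : -8 -6
dup  : -8 -6 -6
11   : -8 -6 -6 11

[-8, -6, -6, 11]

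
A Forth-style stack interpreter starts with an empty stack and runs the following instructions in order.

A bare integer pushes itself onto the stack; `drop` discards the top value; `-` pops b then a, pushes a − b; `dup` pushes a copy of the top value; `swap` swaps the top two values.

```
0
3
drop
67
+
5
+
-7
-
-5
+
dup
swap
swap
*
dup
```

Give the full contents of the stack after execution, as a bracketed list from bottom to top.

[5476, 5476]

0     [0]
3     [0, 3]
drop  [0]
67    [0, 67]
+     [67]
5     [67, 5]
+     [72]
-7    [72, -7]
-     [79]
-5    [79, -5]
+     [74]
dup   [74, 74]
swap  [74, 74]
swap  [74, 74]
*     [5476]
dup   [5476, 5476]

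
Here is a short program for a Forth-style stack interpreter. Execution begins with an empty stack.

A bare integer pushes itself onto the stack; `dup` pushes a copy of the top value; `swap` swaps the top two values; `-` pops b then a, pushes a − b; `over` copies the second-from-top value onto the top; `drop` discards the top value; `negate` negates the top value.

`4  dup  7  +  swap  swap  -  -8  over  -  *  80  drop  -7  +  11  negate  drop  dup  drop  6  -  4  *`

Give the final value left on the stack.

4      -> [4]
dup    -> [4, 4]
7      -> [4, 4, 7]
+      -> [4, 11]
swap   -> [11, 4]
swap   -> [4, 11]
-      -> [-7]
-8     -> [-7, -8]
over   -> [-7, -8, -7]
-      -> [-7, -1]
*      -> [7]
80     -> [7, 80]
drop   -> [7]
-7     -> [7, -7]
+      -> [0]
11     -> [0, 11]
negate -> [0, -11]
drop   -> [0]
dup    -> [0, 0]
drop   -> [0]
6      -> [0, 6]
-      -> [-6]
4      -> [-6, 4]
*      -> [-24]

-24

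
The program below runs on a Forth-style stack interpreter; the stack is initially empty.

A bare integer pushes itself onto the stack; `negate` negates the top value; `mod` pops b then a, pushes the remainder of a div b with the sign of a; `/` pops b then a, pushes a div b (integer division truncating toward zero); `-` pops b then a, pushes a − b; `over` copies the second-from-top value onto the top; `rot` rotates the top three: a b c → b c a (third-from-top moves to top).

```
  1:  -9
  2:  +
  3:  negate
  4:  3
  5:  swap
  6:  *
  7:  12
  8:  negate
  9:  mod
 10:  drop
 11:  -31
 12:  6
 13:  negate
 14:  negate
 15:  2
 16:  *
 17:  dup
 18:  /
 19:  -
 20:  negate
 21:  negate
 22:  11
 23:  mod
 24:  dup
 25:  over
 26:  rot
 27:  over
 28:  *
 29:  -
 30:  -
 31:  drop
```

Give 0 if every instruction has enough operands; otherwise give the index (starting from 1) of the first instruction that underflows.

-9  [-9]
+  — needs 2 operands, stack has 1 → underflow

2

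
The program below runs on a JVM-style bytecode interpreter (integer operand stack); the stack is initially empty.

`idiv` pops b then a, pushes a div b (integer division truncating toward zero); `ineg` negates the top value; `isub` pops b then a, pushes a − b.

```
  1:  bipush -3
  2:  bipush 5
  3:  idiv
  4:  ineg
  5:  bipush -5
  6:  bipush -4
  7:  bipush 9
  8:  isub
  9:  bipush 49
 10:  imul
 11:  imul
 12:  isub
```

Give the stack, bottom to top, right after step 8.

bipush -3  -3
bipush 5   -3 5
idiv       0
ineg       0
bipush -5  0 -5
bipush -4  0 -5 -4
bipush 9   0 -5 -4 9
isub       0 -5 -13

[0, -5, -13]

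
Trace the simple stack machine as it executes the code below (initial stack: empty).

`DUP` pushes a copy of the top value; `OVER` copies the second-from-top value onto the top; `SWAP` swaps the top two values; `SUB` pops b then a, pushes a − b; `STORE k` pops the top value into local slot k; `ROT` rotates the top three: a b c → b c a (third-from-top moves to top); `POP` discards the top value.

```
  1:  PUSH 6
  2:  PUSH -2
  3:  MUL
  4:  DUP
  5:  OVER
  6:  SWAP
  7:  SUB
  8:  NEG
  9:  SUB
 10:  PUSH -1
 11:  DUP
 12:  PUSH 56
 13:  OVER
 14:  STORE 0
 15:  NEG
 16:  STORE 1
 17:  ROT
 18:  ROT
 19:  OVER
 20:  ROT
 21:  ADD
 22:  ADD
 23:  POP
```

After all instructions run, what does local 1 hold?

PUSH 6  : [6]
PUSH -2 : [6, -2]
MUL     : [-12]
DUP     : [-12, -12]
OVER    : [-12, -12, -12]
SWAP    : [-12, -12, -12]
SUB     : [-12, 0]
NEG     : [-12, 0]
SUB     : [-12]
PUSH -1 : [-12, -1]
DUP     : [-12, -1, -1]
PUSH 56 : [-12, -1, -1, 56]
OVER    : [-12, -1, -1, 56, -1]
STORE 0 : [-12, -1, -1, 56]
NEG     : [-12, -1, -1, -56]
STORE 1 : [-12, -1, -1]
ROT     : [-1, -1, -12]
ROT     : [-1, -12, -1]
OVER    : [-1, -12, -1, -12]
ROT     : [-1, -1, -12, -12]
ADD     : [-1, -1, -24]
ADD     : [-1, -25]
POP     : [-1]

-56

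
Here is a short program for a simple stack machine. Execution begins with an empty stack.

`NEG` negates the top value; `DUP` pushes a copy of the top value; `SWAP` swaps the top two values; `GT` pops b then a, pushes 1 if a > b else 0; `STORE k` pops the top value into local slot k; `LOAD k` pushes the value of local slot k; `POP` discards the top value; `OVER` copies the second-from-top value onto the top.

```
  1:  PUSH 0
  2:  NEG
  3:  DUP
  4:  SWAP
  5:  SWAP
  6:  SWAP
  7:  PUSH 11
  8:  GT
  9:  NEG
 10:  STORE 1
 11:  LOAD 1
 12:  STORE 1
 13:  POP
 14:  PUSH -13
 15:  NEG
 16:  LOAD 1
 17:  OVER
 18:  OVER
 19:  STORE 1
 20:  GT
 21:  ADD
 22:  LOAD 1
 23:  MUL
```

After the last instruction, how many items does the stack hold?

PUSH 0   : 0
NEG      : 0
DUP      : 0 0
SWAP     : 0 0
SWAP     : 0 0
SWAP     : 0 0
PUSH 11  : 0 0 11
GT       : 0 0
NEG      : 0 0
STORE 1  : 0
LOAD 1   : 0 0
STORE 1  : 0
POP      : (empty)
PUSH -13 : -13
NEG      : 13
LOAD 1   : 13 0
OVER     : 13 0 13
OVER     : 13 0 13 0
STORE 1  : 13 0 13
GT       : 13 0
ADD      : 13
LOAD 1   : 13 0
MUL      : 0

1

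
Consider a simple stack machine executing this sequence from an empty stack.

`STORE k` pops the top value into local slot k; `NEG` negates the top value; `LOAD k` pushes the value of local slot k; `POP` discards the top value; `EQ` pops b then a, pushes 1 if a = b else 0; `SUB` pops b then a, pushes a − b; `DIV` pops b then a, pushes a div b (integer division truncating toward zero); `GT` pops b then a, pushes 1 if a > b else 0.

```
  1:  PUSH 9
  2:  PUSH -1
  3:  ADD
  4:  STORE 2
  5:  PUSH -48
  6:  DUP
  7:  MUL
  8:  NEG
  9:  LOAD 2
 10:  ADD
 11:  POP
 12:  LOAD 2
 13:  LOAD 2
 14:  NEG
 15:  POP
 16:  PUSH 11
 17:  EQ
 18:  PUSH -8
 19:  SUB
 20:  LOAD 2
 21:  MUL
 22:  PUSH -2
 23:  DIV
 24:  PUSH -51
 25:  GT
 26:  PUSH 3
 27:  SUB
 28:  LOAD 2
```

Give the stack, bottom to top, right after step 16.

PUSH 9   → [9]
PUSH -1  → [9, -1]
ADD      → [8]
STORE 2  → []
PUSH -48 → [-48]
DUP      → [-48, -48]
MUL      → [2304]
NEG      → [-2304]
LOAD 2   → [-2304, 8]
ADD      → [-2296]
POP      → []
LOAD 2   → [8]
LOAD 2   → [8, 8]
NEG      → [8, -8]
POP      → [8]
PUSH 11  → [8, 11]

[8, 11]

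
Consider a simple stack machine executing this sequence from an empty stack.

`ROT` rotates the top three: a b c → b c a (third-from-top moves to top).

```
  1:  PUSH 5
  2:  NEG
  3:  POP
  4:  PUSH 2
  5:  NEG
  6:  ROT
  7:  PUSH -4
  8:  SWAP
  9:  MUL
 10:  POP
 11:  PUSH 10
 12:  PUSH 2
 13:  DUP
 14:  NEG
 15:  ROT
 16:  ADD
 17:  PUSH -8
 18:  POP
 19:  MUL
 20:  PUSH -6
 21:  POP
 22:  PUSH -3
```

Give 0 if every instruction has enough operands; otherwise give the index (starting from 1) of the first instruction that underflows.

6

PUSH 5 -> 5
NEG    -> -5
POP    -> (empty)
PUSH 2 -> 2
NEG    -> -2
ROT  — needs 3 operands, stack has 1 → underflow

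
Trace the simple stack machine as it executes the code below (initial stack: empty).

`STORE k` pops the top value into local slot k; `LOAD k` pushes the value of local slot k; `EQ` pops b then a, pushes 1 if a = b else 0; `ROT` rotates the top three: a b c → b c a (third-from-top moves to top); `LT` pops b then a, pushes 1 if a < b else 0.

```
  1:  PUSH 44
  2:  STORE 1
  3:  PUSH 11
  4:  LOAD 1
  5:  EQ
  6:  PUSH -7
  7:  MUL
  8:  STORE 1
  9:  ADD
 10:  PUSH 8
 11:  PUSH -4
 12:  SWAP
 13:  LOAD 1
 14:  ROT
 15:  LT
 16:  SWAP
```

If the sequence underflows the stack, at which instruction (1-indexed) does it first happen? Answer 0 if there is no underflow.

PUSH 44  [44]
STORE 1  []
PUSH 11  [11]
LOAD 1   [11, 44]
EQ       [0]
PUSH -7  [0, -7]
MUL      [0]
STORE 1  []
ADD  — needs 2 operands, stack has 0 → underflow

9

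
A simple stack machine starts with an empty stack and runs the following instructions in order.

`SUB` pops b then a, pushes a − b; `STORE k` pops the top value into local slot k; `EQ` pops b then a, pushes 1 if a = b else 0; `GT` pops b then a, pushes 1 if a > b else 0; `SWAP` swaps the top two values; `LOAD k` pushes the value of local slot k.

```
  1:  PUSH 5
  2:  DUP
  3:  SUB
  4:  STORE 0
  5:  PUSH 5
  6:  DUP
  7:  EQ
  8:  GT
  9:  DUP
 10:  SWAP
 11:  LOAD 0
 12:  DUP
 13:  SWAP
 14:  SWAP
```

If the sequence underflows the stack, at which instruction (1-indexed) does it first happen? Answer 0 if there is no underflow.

8

PUSH 5  : [5]
DUP     : [5, 5]
SUB     : [0]
STORE 0 : []
PUSH 5  : [5]
DUP     : [5, 5]
EQ      : [1]
GT  — needs 2 operands, stack has 1 → underflow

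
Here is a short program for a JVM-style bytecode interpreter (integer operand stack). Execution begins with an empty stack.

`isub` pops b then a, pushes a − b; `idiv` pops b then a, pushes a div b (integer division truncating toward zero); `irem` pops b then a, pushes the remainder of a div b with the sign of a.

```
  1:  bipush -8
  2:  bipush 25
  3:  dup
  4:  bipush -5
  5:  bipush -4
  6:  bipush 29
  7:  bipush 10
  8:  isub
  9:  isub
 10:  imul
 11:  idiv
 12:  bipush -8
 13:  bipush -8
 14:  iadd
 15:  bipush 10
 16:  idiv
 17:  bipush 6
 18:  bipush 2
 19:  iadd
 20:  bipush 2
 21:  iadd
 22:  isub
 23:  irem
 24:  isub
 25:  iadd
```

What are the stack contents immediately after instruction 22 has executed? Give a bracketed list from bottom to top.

bipush -8 -> -8
bipush 25 -> -8 25
dup       -> -8 25 25
bipush -5 -> -8 25 25 -5
bipush -4 -> -8 25 25 -5 -4
bipush 29 -> -8 25 25 -5 -4 29
bipush 10 -> -8 25 25 -5 -4 29 10
isub      -> -8 25 25 -5 -4 19
isub      -> -8 25 25 -5 -23
imul      -> -8 25 25 115
idiv      -> -8 25 0
bipush -8 -> -8 25 0 -8
bipush -8 -> -8 25 0 -8 -8
iadd      -> -8 25 0 -16
bipush 10 -> -8 25 0 -16 10
idiv      -> -8 25 0 -1
bipush 6  -> -8 25 0 -1 6
bipush 2  -> -8 25 0 -1 6 2
iadd      -> -8 25 0 -1 8
bipush 2  -> -8 25 0 -1 8 2
iadd      -> -8 25 0 -1 10
isub      -> -8 25 0 -11

[-8, 25, 0, -11]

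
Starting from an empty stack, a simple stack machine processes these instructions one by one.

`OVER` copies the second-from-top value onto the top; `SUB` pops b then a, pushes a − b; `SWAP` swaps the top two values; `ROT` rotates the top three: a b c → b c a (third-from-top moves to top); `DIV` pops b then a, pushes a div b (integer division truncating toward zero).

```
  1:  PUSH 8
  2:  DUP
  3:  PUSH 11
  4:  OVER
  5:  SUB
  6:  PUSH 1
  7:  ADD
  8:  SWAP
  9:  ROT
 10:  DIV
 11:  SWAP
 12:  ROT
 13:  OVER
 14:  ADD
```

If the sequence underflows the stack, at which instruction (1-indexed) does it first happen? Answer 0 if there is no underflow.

PUSH 8   [8]
DUP      [8, 8]
PUSH 11  [8, 8, 11]
OVER     [8, 8, 11, 8]
SUB      [8, 8, 3]
PUSH 1   [8, 8, 3, 1]
ADD      [8, 8, 4]
SWAP     [8, 4, 8]
ROT      [4, 8, 8]
DIV      [4, 1]
SWAP     [1, 4]
ROT  — needs 3 operands, stack has 2 → underflow

12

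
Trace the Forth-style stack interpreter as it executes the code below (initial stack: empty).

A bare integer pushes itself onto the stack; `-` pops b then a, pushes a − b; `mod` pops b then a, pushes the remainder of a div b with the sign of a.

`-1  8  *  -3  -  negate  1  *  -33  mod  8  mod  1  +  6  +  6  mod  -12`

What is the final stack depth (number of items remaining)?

2

-1     : -1
8      : -1 8
*      : -8
-3     : -8 -3
-      : -5
negate : 5
1      : 5 1
*      : 5
-33    : 5 -33
mod    : 5
8      : 5 8
mod    : 5
1      : 5 1
+      : 6
6      : 6 6
+      : 12
6      : 12 6
mod    : 0
-12    : 0 -12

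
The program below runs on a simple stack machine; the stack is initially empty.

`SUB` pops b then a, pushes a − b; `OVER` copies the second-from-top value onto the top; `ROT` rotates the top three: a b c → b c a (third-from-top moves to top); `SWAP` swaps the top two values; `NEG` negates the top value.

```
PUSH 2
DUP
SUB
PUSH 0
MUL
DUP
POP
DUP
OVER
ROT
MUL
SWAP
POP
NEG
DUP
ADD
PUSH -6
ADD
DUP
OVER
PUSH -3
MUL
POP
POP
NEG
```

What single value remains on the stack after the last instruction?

6

PUSH 2   2
DUP      2 2
SUB      0
PUSH 0   0 0
MUL      0
DUP      0 0
POP      0
DUP      0 0
OVER     0 0 0
ROT      0 0 0
MUL      0 0
SWAP     0 0
POP      0
NEG      0
DUP      0 0
ADD      0
PUSH -6  0 -6
ADD      -6
DUP      -6 -6
OVER     -6 -6 -6
PUSH -3  -6 -6 -6 -3
MUL      -6 -6 18
POP      -6 -6
POP      -6
NEG      6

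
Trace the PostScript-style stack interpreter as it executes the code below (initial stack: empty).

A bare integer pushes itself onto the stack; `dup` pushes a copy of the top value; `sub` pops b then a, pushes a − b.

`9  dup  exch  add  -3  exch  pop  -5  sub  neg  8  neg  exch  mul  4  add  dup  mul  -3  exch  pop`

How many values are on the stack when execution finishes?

1

9    → [9]
dup  → [9, 9]
exch → [9, 9]
add  → [18]
-3   → [18, -3]
exch → [-3, 18]
pop  → [-3]
-5   → [-3, -5]
sub  → [2]
neg  → [-2]
8    → [-2, 8]
neg  → [-2, -8]
exch → [-8, -2]
mul  → [16]
4    → [16, 4]
add  → [20]
dup  → [20, 20]
mul  → [400]
-3   → [400, -3]
exch → [-3, 400]
pop  → [-3]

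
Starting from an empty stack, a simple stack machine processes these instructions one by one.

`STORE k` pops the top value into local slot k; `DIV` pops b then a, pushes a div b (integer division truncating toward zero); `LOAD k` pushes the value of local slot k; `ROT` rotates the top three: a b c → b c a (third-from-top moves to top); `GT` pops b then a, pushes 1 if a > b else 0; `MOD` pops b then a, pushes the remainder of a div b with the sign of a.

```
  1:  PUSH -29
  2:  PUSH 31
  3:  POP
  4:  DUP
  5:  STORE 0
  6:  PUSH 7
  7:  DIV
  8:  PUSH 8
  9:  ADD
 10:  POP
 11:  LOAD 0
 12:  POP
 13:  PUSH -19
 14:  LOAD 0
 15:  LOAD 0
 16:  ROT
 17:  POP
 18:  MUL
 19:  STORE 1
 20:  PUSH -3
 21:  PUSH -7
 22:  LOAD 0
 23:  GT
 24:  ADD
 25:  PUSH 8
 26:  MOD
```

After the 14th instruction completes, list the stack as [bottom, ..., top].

[-19, -29]

PUSH -29  [-29]
PUSH 31   [-29, 31]
POP       [-29]
DUP       [-29, -29]
STORE 0   [-29]
PUSH 7    [-29, 7]
DIV       [-4]
PUSH 8    [-4, 8]
ADD       [4]
POP       []
LOAD 0    [-29]
POP       []
PUSH -19  [-19]
LOAD 0    [-19, -29]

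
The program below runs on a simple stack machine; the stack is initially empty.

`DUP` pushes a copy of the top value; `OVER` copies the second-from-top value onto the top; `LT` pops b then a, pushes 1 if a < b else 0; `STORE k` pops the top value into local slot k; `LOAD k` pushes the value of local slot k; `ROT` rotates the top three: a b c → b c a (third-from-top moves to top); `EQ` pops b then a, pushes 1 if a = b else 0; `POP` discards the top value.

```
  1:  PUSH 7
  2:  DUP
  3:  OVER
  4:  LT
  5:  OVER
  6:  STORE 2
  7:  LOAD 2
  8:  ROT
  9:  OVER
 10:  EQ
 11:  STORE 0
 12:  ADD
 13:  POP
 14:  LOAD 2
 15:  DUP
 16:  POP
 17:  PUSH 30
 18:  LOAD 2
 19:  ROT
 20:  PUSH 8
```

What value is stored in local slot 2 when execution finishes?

PUSH 7  → 7
DUP     → 7 7
OVER    → 7 7 7
LT      → 7 0
OVER    → 7 0 7
STORE 2 → 7 0
LOAD 2  → 7 0 7
ROT     → 0 7 7
OVER    → 0 7 7 7
EQ      → 0 7 1
STORE 0 → 0 7
ADD     → 7
POP     → (empty)
LOAD 2  → 7
DUP     → 7 7
POP     → 7
PUSH 30 → 7 30
LOAD 2  → 7 30 7
ROT     → 30 7 7
PUSH 8  → 30 7 7 8

7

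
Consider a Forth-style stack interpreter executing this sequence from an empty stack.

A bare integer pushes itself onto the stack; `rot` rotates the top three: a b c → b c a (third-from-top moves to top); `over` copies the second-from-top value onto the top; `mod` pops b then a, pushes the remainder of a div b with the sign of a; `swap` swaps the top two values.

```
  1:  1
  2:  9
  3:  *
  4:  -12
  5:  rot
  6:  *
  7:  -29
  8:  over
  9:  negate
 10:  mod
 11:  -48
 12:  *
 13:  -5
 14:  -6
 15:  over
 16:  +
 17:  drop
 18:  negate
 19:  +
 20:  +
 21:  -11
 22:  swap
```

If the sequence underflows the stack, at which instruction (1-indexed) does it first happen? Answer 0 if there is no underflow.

1   : 1
9   : 1 9
*   : 9
-12 : 9 -12
rot  — needs 3 operands, stack has 2 → underflow

5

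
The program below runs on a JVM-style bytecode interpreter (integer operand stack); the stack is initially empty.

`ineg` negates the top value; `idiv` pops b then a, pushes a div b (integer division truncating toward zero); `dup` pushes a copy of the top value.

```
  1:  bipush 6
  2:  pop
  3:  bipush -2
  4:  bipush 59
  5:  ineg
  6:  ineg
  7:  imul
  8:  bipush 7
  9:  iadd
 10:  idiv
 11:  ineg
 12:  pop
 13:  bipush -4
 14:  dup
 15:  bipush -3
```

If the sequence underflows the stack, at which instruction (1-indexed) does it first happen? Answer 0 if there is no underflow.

bipush 6   [6]
pop        []
bipush -2  [-2]
bipush 59  [-2, 59]
ineg       [-2, -59]
ineg       [-2, 59]
imul       [-118]
bipush 7   [-118, 7]
iadd       [-111]
idiv  — needs 2 operands, stack has 1 → underflow

10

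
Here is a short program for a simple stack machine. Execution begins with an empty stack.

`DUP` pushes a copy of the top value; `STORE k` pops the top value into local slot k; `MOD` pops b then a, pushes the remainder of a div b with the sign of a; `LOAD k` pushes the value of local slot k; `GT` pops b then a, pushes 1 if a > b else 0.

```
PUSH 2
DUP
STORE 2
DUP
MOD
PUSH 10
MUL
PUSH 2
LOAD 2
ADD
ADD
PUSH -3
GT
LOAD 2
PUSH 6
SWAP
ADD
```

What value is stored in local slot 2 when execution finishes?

2

PUSH 2   [2]
DUP      [2, 2]
STORE 2  [2]
DUP      [2, 2]
MOD      [0]
PUSH 10  [0, 10]
MUL      [0]
PUSH 2   [0, 2]
LOAD 2   [0, 2, 2]
ADD      [0, 4]
ADD      [4]
PUSH -3  [4, -3]
GT       [1]
LOAD 2   [1, 2]
PUSH 6   [1, 2, 6]
SWAP     [1, 6, 2]
ADD      [1, 8]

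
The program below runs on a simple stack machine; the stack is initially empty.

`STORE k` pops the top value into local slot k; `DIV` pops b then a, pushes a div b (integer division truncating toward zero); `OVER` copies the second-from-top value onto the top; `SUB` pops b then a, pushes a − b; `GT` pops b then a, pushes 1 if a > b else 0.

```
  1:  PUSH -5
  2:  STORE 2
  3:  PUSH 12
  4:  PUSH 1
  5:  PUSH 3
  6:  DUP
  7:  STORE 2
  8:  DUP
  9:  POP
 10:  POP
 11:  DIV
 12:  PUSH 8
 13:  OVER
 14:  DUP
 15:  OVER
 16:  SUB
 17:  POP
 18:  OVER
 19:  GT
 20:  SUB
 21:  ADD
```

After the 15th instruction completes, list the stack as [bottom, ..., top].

PUSH -5  [-5]
STORE 2  []
PUSH 12  [12]
PUSH 1   [12, 1]
PUSH 3   [12, 1, 3]
DUP      [12, 1, 3, 3]
STORE 2  [12, 1, 3]
DUP      [12, 1, 3, 3]
POP      [12, 1, 3]
POP      [12, 1]
DIV      [12]
PUSH 8   [12, 8]
OVER     [12, 8, 12]
DUP      [12, 8, 12, 12]
OVER     [12, 8, 12, 12, 12]

[12, 8, 12, 12, 12]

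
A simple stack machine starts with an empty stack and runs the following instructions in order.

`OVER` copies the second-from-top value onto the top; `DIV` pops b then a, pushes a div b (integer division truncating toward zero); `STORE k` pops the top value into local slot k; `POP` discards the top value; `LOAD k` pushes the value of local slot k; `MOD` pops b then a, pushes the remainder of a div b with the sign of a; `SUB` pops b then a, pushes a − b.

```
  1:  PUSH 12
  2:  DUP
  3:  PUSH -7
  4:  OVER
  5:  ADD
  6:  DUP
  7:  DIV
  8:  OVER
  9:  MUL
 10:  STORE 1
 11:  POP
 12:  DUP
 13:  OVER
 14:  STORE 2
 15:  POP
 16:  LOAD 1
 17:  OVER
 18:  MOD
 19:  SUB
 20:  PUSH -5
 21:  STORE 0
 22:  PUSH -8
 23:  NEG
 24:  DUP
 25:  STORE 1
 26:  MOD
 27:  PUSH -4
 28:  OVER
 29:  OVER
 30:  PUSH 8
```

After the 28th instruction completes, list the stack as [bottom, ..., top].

[4, -4, 4]

PUSH 12 : [12]
DUP     : [12, 12]
PUSH -7 : [12, 12, -7]
OVER    : [12, 12, -7, 12]
ADD     : [12, 12, 5]
DUP     : [12, 12, 5, 5]
DIV     : [12, 12, 1]
OVER    : [12, 12, 1, 12]
MUL     : [12, 12, 12]
STORE 1 : [12, 12]
POP     : [12]
DUP     : [12, 12]
OVER    : [12, 12, 12]
STORE 2 : [12, 12]
POP     : [12]
LOAD 1  : [12, 12]
OVER    : [12, 12, 12]
MOD     : [12, 0]
SUB     : [12]
PUSH -5 : [12, -5]
STORE 0 : [12]
PUSH -8 : [12, -8]
NEG     : [12, 8]
DUP     : [12, 8, 8]
STORE 1 : [12, 8]
MOD     : [4]
PUSH -4 : [4, -4]
OVER    : [4, -4, 4]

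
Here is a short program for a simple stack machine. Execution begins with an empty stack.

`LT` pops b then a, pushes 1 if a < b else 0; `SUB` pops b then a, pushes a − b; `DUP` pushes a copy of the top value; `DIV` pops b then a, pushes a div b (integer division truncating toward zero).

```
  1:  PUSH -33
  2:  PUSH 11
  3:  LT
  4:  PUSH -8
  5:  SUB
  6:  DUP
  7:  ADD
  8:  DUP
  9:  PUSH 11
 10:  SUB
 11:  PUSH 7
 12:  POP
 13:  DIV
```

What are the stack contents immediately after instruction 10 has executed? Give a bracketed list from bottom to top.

[18, 7]

PUSH -33 -> [-33]
PUSH 11  -> [-33, 11]
LT       -> [1]
PUSH -8  -> [1, -8]
SUB      -> [9]
DUP      -> [9, 9]
ADD      -> [18]
DUP      -> [18, 18]
PUSH 11  -> [18, 18, 11]
SUB      -> [18, 7]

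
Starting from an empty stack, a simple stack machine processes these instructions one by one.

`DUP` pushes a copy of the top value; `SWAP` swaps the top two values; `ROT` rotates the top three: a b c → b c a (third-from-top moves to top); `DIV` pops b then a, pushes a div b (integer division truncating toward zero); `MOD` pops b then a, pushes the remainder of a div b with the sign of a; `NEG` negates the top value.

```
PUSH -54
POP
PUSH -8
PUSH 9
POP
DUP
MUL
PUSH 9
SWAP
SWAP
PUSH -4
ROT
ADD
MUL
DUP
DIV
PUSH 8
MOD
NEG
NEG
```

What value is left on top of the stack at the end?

1

PUSH -54 -> [-54]
POP      -> []
PUSH -8  -> [-8]
PUSH 9   -> [-8, 9]
POP      -> [-8]
DUP      -> [-8, -8]
MUL      -> [64]
PUSH 9   -> [64, 9]
SWAP     -> [9, 64]
SWAP     -> [64, 9]
PUSH -4  -> [64, 9, -4]
ROT      -> [9, -4, 64]
ADD      -> [9, 60]
MUL      -> [540]
DUP      -> [540, 540]
DIV      -> [1]
PUSH 8   -> [1, 8]
MOD      -> [1]
NEG      -> [-1]
NEG      -> [1]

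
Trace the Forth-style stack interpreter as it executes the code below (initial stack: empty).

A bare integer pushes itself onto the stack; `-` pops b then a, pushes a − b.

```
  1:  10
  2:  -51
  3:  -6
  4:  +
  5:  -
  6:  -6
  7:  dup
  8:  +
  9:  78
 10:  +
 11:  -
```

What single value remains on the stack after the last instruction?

10  : 10
-51 : 10 -51
-6  : 10 -51 -6
+   : 10 -57
-   : 67
-6  : 67 -6
dup : 67 -6 -6
+   : 67 -12
78  : 67 -12 78
+   : 67 66
-   : 1

1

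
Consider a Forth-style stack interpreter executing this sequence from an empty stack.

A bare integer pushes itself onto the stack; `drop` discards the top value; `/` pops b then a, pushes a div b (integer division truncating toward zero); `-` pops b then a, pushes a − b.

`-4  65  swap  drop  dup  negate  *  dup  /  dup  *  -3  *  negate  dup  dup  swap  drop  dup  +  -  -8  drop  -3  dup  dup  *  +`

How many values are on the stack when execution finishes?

2

-4     : [-4]
65     : [-4, 65]
swap   : [65, -4]
drop   : [65]
dup    : [65, 65]
negate : [65, -65]
*      : [-4225]
dup    : [-4225, -4225]
/      : [1]
dup    : [1, 1]
*      : [1]
-3     : [1, -3]
*      : [-3]
negate : [3]
dup    : [3, 3]
dup    : [3, 3, 3]
swap   : [3, 3, 3]
drop   : [3, 3]
dup    : [3, 3, 3]
+      : [3, 6]
-      : [-3]
-8     : [-3, -8]
drop   : [-3]
-3     : [-3, -3]
dup    : [-3, -3, -3]
dup    : [-3, -3, -3, -3]
*      : [-3, -3, 9]
+      : [-3, 6]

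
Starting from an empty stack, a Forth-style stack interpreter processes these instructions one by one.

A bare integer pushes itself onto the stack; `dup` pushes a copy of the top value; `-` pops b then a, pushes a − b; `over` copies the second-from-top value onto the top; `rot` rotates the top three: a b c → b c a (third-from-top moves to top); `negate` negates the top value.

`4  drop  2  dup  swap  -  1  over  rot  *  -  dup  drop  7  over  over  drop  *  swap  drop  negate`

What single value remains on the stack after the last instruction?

4      -> 4
drop   -> (empty)
2      -> 2
dup    -> 2 2
swap   -> 2 2
-      -> 0
1      -> 0 1
over   -> 0 1 0
rot    -> 1 0 0
*      -> 1 0
-      -> 1
dup    -> 1 1
drop   -> 1
7      -> 1 7
over   -> 1 7 1
over   -> 1 7 1 7
drop   -> 1 7 1
*      -> 1 7
swap   -> 7 1
drop   -> 7
negate -> -7

-7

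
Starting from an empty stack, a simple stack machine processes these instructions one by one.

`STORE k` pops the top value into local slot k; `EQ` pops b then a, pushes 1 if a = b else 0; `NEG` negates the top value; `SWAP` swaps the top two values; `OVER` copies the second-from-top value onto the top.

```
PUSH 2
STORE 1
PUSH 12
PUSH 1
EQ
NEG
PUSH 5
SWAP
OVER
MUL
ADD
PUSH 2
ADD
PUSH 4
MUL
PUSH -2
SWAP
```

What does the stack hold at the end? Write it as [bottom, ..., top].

[-2, 28]

PUSH 2  : [2]
STORE 1 : []
PUSH 12 : [12]
PUSH 1  : [12, 1]
EQ      : [0]
NEG     : [0]
PUSH 5  : [0, 5]
SWAP    : [5, 0]
OVER    : [5, 0, 5]
MUL     : [5, 0]
ADD     : [5]
PUSH 2  : [5, 2]
ADD     : [7]
PUSH 4  : [7, 4]
MUL     : [28]
PUSH -2 : [28, -2]
SWAP    : [-2, 28]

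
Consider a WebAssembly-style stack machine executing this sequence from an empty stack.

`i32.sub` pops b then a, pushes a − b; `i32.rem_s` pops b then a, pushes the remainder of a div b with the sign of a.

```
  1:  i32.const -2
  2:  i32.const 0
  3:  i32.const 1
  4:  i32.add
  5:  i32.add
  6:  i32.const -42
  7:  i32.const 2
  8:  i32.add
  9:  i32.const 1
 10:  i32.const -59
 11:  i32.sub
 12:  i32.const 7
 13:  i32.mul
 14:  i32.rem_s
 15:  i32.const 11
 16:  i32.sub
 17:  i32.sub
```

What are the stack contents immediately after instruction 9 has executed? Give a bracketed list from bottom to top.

[-1, -40, 1]

i32.const -2  : -2
i32.const 0   : -2 0
i32.const 1   : -2 0 1
i32.add       : -2 1
i32.add       : -1
i32.const -42 : -1 -42
i32.const 2   : -1 -42 2
i32.add       : -1 -40
i32.const 1   : -1 -40 1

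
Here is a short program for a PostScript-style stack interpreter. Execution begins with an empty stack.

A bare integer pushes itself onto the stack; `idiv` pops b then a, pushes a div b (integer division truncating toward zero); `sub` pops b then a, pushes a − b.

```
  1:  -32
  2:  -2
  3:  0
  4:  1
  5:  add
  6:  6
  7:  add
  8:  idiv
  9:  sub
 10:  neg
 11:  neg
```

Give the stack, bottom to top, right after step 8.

[-32, 0]

-32  -> [-32]
-2   -> [-32, -2]
0    -> [-32, -2, 0]
1    -> [-32, -2, 0, 1]
add  -> [-32, -2, 1]
6    -> [-32, -2, 1, 6]
add  -> [-32, -2, 7]
idiv -> [-32, 0]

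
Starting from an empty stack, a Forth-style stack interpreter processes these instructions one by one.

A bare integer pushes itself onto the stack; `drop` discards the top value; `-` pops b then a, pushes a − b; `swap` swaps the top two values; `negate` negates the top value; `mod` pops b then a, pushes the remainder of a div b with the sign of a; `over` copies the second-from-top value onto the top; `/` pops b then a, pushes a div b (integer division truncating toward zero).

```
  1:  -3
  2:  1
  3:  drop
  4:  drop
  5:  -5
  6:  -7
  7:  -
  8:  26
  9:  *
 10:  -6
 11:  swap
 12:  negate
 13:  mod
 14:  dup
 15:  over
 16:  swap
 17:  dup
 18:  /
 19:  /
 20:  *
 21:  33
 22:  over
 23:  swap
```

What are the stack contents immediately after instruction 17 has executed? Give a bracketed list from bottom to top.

[-6, -6, -6, -6]

-3     : -3
1      : -3 1
drop   : -3
drop   : (empty)
-5     : -5
-7     : -5 -7
-      : 2
26     : 2 26
*      : 52
-6     : 52 -6
swap   : -6 52
negate : -6 -52
mod    : -6
dup    : -6 -6
over   : -6 -6 -6
swap   : -6 -6 -6
dup    : -6 -6 -6 -6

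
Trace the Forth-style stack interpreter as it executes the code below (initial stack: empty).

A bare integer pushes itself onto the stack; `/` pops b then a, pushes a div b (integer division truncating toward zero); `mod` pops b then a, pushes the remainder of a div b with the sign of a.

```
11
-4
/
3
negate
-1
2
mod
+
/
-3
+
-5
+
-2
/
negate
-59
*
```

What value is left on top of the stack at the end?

11     -> [11]
-4     -> [11, -4]
/      -> [-2]
3      -> [-2, 3]
negate -> [-2, -3]
-1     -> [-2, -3, -1]
2      -> [-2, -3, -1, 2]
mod    -> [-2, -3, -1]
+      -> [-2, -4]
/      -> [0]
-3     -> [0, -3]
+      -> [-3]
-5     -> [-3, -5]
+      -> [-8]
-2     -> [-8, -2]
/      -> [4]
negate -> [-4]
-59    -> [-4, -59]
*      -> [236]

236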